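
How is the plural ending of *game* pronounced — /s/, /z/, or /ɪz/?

/z/

The stem *game* ends in a voiced non-sibilant sound.
The plural suffix surfaces as /ɪz/ after sibilants, /s/ after other voiceless consonants, and /z/ after other voiced sounds.
So the plural -s on *game* is pronounced /z/.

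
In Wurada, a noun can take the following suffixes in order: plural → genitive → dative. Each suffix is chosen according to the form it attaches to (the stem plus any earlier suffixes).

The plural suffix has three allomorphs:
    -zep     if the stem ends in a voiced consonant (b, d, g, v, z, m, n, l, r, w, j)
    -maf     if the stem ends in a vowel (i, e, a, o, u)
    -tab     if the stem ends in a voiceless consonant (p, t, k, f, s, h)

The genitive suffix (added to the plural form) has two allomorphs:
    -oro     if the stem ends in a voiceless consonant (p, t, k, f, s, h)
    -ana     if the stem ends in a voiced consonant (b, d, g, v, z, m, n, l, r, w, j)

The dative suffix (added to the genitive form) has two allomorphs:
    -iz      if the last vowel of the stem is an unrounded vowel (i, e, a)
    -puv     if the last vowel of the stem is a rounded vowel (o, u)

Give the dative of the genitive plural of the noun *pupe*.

pupemaforopuv

Since the final sound of *pupe* is /e/ (a vowel), it takes -maf, giving *pupemaf*.
The plural form *pupemaf*: final consonant = /f/, voiceless → -oro → *pupemaforo*.
The genitive form *pupemaforo*: last vowel = /o/, a rounded vowel → -puv → *pupemaforopuv*.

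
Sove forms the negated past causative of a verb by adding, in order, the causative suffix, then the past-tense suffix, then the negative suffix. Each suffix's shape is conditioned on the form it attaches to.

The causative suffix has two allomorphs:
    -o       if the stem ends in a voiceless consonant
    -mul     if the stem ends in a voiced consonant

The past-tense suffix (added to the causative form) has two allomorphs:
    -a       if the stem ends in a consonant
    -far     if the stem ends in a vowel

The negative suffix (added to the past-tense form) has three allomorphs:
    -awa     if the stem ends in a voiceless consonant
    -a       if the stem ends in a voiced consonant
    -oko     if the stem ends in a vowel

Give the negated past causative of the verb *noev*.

noevmulaoko

The final consonant of *noev* is /v/, which is voiced, so the causative suffix is -mul, giving *noevmul*.
The causative form *noevmul* — final sound /l/ (a consonant) → -a → *noevmula*.
The past-tense form *noevmula*: final sound = /a/, a vowel → -oko → *noevmulaoko*.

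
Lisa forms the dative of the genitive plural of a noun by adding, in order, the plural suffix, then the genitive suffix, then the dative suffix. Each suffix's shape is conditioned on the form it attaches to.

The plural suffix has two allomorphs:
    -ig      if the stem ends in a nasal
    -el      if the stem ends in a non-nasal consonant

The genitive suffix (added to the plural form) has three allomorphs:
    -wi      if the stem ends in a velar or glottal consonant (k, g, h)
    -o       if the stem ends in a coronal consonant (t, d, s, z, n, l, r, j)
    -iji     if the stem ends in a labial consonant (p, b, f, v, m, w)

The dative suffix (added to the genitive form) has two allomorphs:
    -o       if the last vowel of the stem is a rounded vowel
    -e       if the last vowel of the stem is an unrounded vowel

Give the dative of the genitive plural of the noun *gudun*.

*gudun* — final consonant /n/ (a nasal) → -ig → *gudunig*.
Since the final consonant of the plural form *gudunig* is /g/ (velar/glottal), it takes -wi, giving *gudunigwi*.
The genitive form *gudunigwi*: last vowel = /i/, an unrounded vowel → -e → *gudunigwie*.

gudunigwie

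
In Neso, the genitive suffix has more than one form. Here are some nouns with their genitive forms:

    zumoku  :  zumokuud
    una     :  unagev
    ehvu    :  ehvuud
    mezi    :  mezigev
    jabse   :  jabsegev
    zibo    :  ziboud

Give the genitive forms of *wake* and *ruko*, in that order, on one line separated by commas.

The alternation tracks the last vowel of the stem — -ud when the last vowel of the stem is a rounded vowel (*zumoku*, *ehvu*, *zibo*); -gev when the last vowel of the stem is an unrounded vowel (*una*, *mezi*, *jabse*).
*wake*: last vowel = /e/, an unrounded vowel → -gev → *wakegev*.
*ruko*: last vowel = /o/, a rounded vowel → -ud → *rukoud*.

wakegev, rukoud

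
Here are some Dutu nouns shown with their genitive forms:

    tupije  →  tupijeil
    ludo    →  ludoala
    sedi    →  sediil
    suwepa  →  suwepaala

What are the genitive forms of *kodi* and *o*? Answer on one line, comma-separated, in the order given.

kodiil, oala

The alternation tracks the last vowel of the stem — -il when the last vowel of the stem is a front vowel (*tupije*, *sedi*); -ala when the last vowel of the stem is a back vowel (*ludo*, *suwepa*).
*kodi*: last vowel = /i/, a front vowel → -il → *kodiil*.
*o* — last vowel /o/ (a back vowel) → -ala → *oala*.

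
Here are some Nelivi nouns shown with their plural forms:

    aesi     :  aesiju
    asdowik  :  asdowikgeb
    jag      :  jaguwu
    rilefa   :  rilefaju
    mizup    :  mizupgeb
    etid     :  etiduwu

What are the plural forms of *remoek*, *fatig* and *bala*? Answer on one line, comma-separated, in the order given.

The pattern is voicing of the final sound: -geb when the stem ends in a voiceless consonant (*asdowik*, *mizup*); -uwu when the stem ends in a voiced consonant (*jag*, *etid*); -ju when the stem ends in a vowel (*aesi*, *rilefa*).
*remoek* — final sound /k/ (a voiceless consonant) → -geb → *remoekgeb*.
*fatig* — final sound /g/ (a voiced consonant) → -uwu → *fatiguwu*.
*bala*: final sound = /a/, a vowel → -ju → *balaju*.

remoekgeb, fatiguwu, balaju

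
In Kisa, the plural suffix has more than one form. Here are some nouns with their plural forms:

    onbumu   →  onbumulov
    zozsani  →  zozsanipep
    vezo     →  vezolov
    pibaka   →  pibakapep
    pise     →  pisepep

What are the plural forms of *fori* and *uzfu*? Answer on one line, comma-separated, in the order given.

The suffix is conditioned by the last vowel: -lov when the last vowel of the stem is a rounded vowel (*onbumu*, *vezo*); -pep when the last vowel of the stem is an unrounded vowel (*zozsani*, *pibaka*, *pise*).
*fori* — last vowel /i/ (an unrounded vowel) → -pep → *foripep*.
The last vowel of *uzfu* is /u/, which is a rounded vowel, so the suffix is -lov, giving *uzfulov*.

foripep, uzfulov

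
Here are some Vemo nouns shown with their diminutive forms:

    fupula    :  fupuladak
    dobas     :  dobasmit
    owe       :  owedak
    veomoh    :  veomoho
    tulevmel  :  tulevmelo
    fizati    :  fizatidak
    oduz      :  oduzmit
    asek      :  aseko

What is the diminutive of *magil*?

The pattern is sibilance of the final sound: -mit when the stem ends in a sibilant (*dobas*, *oduz*); -o when the stem ends in a non-sibilant consonant (*veomoh*, *tulevmel*, *asek*); -dak when the stem ends in a vowel (*fupula*, *owe*, *fizati*).
Since the final sound of *magil* is /l/ (a non-sibilant consonant), it takes -o, giving *magilo*.

magilo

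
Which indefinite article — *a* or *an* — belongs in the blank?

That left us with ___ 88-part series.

an

The indefinite article is chosen by the initial *sound* of the following word, not its spelling.
The number *88* is spoken "eighty-…", beginning with /ˈeɪti/ — a vowel sound.
So the article is *an*: That left us with an 88-part series.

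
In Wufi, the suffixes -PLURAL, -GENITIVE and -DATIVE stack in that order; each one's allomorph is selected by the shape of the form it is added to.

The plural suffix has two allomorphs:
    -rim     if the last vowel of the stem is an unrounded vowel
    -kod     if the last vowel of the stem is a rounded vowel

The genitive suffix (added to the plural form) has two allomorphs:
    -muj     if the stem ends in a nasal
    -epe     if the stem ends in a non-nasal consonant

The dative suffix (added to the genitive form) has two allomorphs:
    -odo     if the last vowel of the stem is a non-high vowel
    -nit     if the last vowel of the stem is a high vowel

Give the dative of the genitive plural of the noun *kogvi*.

The last vowel of *kogvi* is /i/, which is an unrounded vowel, so the plural suffix is -rim, giving *kogvirim*.
The plural form *kogvirim* — final consonant /m/ (a nasal) → -muj → *kogvirimmuj*.
The genitive form *kogvirimmuj* — last vowel /u/ (a high vowel) → -nit → *kogvirimmujnit*.

kogvirimmujnit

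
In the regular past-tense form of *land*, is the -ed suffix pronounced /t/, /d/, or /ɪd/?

/ɪd/

The stem *land* ends in /t/ or /d/.
The -ed suffix is realized as /ɪd/ after /t, d/; as /t/ after other voiceless consonants; and as /d/ after other voiced sounds.
So -ed on *land* is pronounced /ɪd/.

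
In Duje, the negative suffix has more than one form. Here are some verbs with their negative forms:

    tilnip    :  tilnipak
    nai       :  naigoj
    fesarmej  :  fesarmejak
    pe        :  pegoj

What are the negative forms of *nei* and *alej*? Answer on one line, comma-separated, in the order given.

Looking at the final sound of each stem: -ak when the stem ends in a consonant (*tilnip*, *fesarmej*); -goj when the stem ends in a vowel (*nai*, *pe*).
*nei* — final sound /i/ (a vowel) → -goj → *neigoj*.
The final sound of *alej* is /j/, which is a consonant, so the suffix is -ak, giving *alejak*.

neigoj, alejak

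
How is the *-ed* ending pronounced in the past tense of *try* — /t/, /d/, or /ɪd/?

The stem *try* ends in a voiced sound other than /d/.
The -ed suffix is realized as /ɪd/ after /t, d/; as /t/ after other voiceless consonants; and as /d/ after other voiced sounds.
So -ed on *try* is pronounced /d/.

/d/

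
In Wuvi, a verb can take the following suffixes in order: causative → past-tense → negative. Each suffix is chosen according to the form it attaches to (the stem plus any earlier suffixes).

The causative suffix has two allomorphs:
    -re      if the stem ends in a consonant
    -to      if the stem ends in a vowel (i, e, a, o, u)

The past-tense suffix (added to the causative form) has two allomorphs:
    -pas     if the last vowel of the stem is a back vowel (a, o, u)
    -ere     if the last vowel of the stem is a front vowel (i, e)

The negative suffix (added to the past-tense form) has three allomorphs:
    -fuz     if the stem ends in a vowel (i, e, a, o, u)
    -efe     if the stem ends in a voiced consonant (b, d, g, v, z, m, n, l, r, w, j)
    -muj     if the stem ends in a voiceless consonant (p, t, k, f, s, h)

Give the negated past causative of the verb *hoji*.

hojitopasmuj

The final sound of *hoji* is /i/, which is a vowel, so the causative suffix is -to, giving *hojito*.
The last vowel of the causative form *hojito* is /o/, which is a back vowel, so the past-tense suffix is -pas, giving *hojitopas*.
Since the final sound of the past-tense form *hojitopas* is /s/ (a voiceless consonant), it takes -muj, giving *hojitopasmuj*.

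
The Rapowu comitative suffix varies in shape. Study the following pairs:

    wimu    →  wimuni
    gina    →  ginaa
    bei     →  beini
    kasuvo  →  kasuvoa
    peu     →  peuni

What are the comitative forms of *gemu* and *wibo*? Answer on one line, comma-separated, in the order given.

gemuni, wiboa

The pattern is height harmony: -ni when the last vowel of the stem is a high vowel (*wimu*, *bei*, *peu*); -a when the last vowel of the stem is a non-high vowel (*gina*, *kasuvo*).
Since the last vowel of *gemu* is /u/ (a high vowel), it takes -ni, giving *gemuni*.
The last vowel of *wibo* is /o/, which is a non-high vowel, so the suffix is -a, giving *wiboa*.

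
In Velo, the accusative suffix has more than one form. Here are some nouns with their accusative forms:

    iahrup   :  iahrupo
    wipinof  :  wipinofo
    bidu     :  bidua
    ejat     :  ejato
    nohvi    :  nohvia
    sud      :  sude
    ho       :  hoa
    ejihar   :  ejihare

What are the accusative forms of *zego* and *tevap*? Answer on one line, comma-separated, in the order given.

zegoa, tevapo

Looking at the final sound of each stem: -o when the stem ends in a voiceless consonant (*iahrup*, *wipinof*, *ejat*); -e when the stem ends in a voiced consonant (*sud*, *ejihar*); -a when the stem ends in a vowel (*bidu*, *nohvi*, *ho*).
*zego* — final sound /o/ (a vowel) → -a → *zegoa*.
*tevap* — final sound /p/ (a voiceless consonant) → -o → *tevapo*.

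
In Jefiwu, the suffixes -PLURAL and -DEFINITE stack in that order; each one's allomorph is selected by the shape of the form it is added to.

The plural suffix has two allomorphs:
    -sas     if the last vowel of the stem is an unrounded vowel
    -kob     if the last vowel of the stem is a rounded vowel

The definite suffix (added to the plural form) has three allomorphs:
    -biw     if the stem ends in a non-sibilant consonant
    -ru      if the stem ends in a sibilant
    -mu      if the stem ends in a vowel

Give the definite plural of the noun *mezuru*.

*mezuru*: last vowel = /u/, a rounded vowel → -kob → *mezurukob*.
The plural form *mezurukob*: final sound = /b/, a non-sibilant consonant → -biw → *mezurukobbiw*.

mezurukobbiw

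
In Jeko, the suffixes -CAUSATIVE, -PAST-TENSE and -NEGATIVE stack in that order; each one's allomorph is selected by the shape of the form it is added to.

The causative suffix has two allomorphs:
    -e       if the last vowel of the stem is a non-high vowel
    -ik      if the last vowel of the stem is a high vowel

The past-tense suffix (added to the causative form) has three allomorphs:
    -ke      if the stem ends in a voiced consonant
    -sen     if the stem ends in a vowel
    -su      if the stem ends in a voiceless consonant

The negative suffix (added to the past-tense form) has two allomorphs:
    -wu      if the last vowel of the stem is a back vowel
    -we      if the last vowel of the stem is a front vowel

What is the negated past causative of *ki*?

kiiksuwu

The last vowel of *ki* is /i/, which is a high vowel, so the causative suffix is -ik, giving *kiik*.
Since the final sound of the causative form *kiik* is /k/ (a voiceless consonant), it takes -su, giving *kiiksu*.
The last vowel of the past-tense form *kiiksu* is /u/, which is a back vowel, so the negative suffix is -wu, giving *kiiksuwu*.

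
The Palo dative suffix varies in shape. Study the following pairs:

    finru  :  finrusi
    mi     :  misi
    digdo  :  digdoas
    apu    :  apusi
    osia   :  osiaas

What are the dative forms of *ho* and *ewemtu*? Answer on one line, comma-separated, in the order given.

hoas, ewemtusi

The suffix is conditioned by the last vowel: -si when the last vowel of the stem is a high vowel (*finru*, *mi*, *apu*); -as when the last vowel of the stem is a non-high vowel (*digdo*, *osia*).
*ho*: last vowel = /o/, a non-high vowel → -as → *hoas*.
The last vowel of *ewemtu* is /u/, which is a high vowel, so the suffix is -si, giving *ewemtusi*.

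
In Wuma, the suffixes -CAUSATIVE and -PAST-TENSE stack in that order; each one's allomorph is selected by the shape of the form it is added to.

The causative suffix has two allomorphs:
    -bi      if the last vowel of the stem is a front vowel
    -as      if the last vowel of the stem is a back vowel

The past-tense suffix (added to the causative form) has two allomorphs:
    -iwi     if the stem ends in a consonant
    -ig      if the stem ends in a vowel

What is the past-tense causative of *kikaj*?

*kikaj*: last vowel = /a/, a back vowel → -as → *kikajas*.
Since the final sound of the causative form *kikajas* is /s/ (a consonant), it takes -iwi, giving *kikajasiwi*.

kikajasiwi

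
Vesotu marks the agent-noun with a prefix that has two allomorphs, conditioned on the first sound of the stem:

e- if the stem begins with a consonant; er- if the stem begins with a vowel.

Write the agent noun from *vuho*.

evuho

*vuho* — first sound /v/ (a consonant) → e- → *evuho*.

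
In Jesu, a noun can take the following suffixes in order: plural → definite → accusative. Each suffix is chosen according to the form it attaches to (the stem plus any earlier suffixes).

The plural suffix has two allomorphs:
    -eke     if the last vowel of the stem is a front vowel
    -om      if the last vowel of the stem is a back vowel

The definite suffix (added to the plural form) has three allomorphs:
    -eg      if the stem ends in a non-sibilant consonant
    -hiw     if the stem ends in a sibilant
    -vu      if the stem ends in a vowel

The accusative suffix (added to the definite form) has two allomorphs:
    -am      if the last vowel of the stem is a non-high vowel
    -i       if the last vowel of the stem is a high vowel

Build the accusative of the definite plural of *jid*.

jidekevui

The last vowel of *jid* is /i/, which is a front vowel, so the plural suffix is -eke, giving *jideke*.
The plural form *jideke*: final sound = /e/, a vowel → -vu → *jidekevu*.
The last vowel of the definite form *jidekevu* is /u/, which is a high vowel, so the accusative suffix is -i, giving *jidekevui*.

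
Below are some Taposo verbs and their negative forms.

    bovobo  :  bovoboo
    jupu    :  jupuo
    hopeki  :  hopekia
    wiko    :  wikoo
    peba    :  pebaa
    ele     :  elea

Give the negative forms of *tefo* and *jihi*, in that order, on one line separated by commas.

tefoo, jihia

The alternation tracks the last vowel of the stem — -o when the last vowel of the stem is a rounded vowel (*bovobo*, *jupu*, *wiko*); -a when the last vowel of the stem is an unrounded vowel (*hopeki*, *peba*, *ele*).
Since the last vowel of *tefo* is /o/ (a rounded vowel), it takes -o, giving *tefoo*.
The last vowel of *jihi* is /i/, which is an unrounded vowel, so the suffix is -a, giving *jihia*.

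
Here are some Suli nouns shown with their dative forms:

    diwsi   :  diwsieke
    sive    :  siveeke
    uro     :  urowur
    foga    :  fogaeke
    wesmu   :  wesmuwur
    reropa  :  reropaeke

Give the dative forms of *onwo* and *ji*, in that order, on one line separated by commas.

The alternation tracks the last vowel of the stem — -wur when the last vowel of the stem is a rounded vowel (*uro*, *wesmu*); -eke when the last vowel of the stem is an unrounded vowel (*diwsi*, *sive*, *foga*, *reropa*).
*onwo* — last vowel /o/ (a rounded vowel) → -wur → *onwowur*.
Since the last vowel of *ji* is /i/ (an unrounded vowel), it takes -eke, giving *jieke*.

onwowur, jieke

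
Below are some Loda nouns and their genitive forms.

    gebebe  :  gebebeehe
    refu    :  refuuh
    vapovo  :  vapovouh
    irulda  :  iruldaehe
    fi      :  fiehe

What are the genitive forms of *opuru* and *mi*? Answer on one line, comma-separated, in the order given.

Looking at the last vowel of each stem: -uh when the last vowel of the stem is a rounded vowel (*refu*, *vapovo*); -ehe when the last vowel of the stem is an unrounded vowel (*gebebe*, *irulda*, *fi*).
*opuru*: last vowel = /u/, a rounded vowel → -uh → *opuruuh*.
*mi*: last vowel = /i/, an unrounded vowel → -ehe → *miehe*.

opuruuh, miehe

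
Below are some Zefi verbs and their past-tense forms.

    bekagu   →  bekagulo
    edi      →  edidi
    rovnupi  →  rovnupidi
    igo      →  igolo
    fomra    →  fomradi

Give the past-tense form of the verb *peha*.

Looking at the last vowel of each stem: -lo when the last vowel of the stem is a rounded vowel (*bekagu*, *igo*); -di when the last vowel of the stem is an unrounded vowel (*edi*, *rovnupi*, *fomra*).
Since the last vowel of *peha* is /a/ (an unrounded vowel), it takes -di, giving *pehadi*.

pehadi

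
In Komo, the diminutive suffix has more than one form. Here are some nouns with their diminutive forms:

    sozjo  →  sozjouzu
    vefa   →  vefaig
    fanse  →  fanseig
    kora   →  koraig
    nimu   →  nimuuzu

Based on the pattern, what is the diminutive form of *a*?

The alternation tracks the last vowel of the stem — -uzu when the last vowel of the stem is a rounded vowel (*sozjo*, *nimu*); -ig when the last vowel of the stem is an unrounded vowel (*vefa*, *fanse*, *kora*).
Since the last vowel of *a* is /a/ (an unrounded vowel), it takes -ig, giving *aig*.

aig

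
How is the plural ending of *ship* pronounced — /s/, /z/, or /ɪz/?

/s/

The stem *ship* ends in a voiceless non-sibilant consonant.
The plural suffix surfaces as /ɪz/ after sibilants, /s/ after other voiceless consonants, and /z/ after other voiced sounds.
So the plural -s on *ship* is pronounced /s/.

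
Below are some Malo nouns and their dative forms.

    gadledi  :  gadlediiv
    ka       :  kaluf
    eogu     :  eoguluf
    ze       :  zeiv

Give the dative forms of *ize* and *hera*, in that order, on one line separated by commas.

Looking at the last vowel of each stem: -iv when the last vowel of the stem is a front vowel (*gadledi*, *ze*); -luf when the last vowel of the stem is a back vowel (*ka*, *eogu*).
*ize*: last vowel = /e/, a front vowel → -iv → *izeiv*.
*hera* — last vowel /a/ (a back vowel) → -luf → *heraluf*.

izeiv, heraluf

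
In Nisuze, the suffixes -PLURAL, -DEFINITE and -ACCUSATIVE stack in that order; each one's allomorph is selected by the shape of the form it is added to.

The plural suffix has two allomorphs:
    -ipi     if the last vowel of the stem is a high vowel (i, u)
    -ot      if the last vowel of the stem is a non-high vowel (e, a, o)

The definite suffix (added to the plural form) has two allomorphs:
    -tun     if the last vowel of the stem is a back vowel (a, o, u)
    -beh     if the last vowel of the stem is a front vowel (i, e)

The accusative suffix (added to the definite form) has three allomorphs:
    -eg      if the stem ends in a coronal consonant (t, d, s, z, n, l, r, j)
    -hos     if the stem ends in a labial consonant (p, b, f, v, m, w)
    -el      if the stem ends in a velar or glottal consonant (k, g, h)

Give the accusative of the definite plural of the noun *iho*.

ihoottuneg

*iho* — last vowel /o/ (a non-high vowel) → -ot → *ihoot*.
Since the last vowel of the plural form *ihoot* is /o/ (a back vowel), it takes -tun, giving *ihoottun*.
The definite form *ihoottun* — final consonant /n/ (coronal) → -eg → *ihoottuneg*.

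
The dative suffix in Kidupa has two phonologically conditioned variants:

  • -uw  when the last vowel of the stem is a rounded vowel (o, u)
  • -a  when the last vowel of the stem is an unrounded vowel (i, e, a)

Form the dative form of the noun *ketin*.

Since the last vowel of *ketin* is /i/ (an unrounded vowel), it takes -a, giving *ketina*.

ketina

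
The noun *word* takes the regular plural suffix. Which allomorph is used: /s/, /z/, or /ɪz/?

/z/

The stem *word* ends in a voiced non-sibilant sound.
The plural suffix surfaces as /ɪz/ after sibilants, /s/ after other voiceless consonants, and /z/ after other voiced sounds.
So the plural -s on *word* is pronounced /z/.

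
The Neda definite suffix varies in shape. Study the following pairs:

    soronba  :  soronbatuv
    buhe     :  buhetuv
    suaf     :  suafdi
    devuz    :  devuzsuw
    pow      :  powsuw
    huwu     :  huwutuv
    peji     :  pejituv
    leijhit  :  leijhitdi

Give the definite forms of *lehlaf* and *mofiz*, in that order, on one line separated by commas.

lehlafdi, mofizsuw

The pattern is voicing of the final sound: -di when the stem ends in a voiceless consonant (*suaf*, *leijhit*); -suw when the stem ends in a voiced consonant (*devuz*, *pow*); -tuv when the stem ends in a vowel (*soronba*, *buhe*, *huwu*, *peji*).
*lehlaf*: final sound = /f/, a voiceless consonant → -di → *lehlafdi*.
The final sound of *mofiz* is /z/, which is a voiced consonant, so the suffix is -suw, giving *mofizsuw*.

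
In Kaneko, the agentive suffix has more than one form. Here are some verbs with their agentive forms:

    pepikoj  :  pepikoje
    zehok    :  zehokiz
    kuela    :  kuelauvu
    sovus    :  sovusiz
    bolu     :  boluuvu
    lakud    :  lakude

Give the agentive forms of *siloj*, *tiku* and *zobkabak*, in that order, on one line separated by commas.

siloje, tikuuvu, zobkabakiz

The alternation tracks the final sound of the stem — -iz when the stem ends in a voiceless consonant (*zehok*, *sovus*); -e when the stem ends in a voiced consonant (*pepikoj*, *lakud*); -uvu when the stem ends in a vowel (*kuela*, *bolu*).
*siloj*: final sound = /j/, a voiced consonant → -e → *siloje*.
The final sound of *tiku* is /u/, which is a vowel, so the suffix is -uvu, giving *tikuuvu*.
Since the final sound of *zobkabak* is /k/ (a voiceless consonant), it takes -iz, giving *zobkabakiz*.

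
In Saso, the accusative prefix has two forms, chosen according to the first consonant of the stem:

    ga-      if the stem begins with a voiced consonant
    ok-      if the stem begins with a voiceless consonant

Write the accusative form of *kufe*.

okkufe

Since the first consonant of *kufe* is /k/ (voiceless), it takes ok-, giving *okkufe*.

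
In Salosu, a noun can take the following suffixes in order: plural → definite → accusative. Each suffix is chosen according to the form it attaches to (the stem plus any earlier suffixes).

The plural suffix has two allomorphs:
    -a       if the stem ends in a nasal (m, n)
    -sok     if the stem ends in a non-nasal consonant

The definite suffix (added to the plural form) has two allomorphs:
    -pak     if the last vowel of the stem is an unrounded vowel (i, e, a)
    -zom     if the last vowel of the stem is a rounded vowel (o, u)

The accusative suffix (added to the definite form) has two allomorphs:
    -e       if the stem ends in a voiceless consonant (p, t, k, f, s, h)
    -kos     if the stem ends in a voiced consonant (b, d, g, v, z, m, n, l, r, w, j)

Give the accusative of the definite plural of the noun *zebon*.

*zebon* — final consonant /n/ (a nasal) → -a → *zebona*.
The last vowel of the plural form *zebona* is /a/, which is an unrounded vowel, so the definite suffix is -pak, giving *zebonapak*.
The definite form *zebonapak* — final consonant /k/ (voiceless) → -e → *zebonapake*.

zebonapake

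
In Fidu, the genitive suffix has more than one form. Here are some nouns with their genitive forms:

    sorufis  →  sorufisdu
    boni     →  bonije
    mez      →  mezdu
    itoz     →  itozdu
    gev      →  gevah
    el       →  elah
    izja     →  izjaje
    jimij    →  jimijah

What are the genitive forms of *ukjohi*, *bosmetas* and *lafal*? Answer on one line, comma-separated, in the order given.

The alternation tracks the final sound of the stem — -du when the stem ends in a sibilant (*sorufis*, *mez*, *itoz*); -ah when the stem ends in a non-sibilant consonant (*gev*, *el*, *jimij*); -je when the stem ends in a vowel (*boni*, *izja*).
*ukjohi*: final sound = /i/, a vowel → -je → *ukjohije*.
*bosmetas*: final sound = /s/, a sibilant → -du → *bosmetasdu*.
The final sound of *lafal* is /l/, which is a non-sibilant consonant, so the suffix is -ah, giving *lafalah*.

ukjohije, bosmetasdu, lafalah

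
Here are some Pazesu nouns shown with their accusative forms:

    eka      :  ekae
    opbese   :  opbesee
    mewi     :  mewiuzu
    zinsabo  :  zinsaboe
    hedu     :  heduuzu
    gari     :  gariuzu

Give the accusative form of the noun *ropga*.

The alternation tracks the last vowel of the stem — -uzu when the last vowel of the stem is a high vowel (*mewi*, *hedu*, *gari*); -e when the last vowel of the stem is a non-high vowel (*eka*, *opbese*, *zinsabo*).
The last vowel of *ropga* is /a/, which is a non-high vowel, so the suffix is -e, giving *ropgae*.

ropgae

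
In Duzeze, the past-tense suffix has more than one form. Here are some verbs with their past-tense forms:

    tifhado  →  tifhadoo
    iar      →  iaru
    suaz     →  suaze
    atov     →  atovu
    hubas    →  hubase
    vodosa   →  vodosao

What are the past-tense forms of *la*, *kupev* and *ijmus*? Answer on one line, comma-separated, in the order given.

Looking at the final sound of each stem: -e when the stem ends in a sibilant (*suaz*, *hubas*); -u when the stem ends in a non-sibilant consonant (*iar*, *atov*); -o when the stem ends in a vowel (*tifhado*, *vodosa*).
Since the final sound of *la* is /a/ (a vowel), it takes -o, giving *lao*.
Since the final sound of *kupev* is /v/ (a non-sibilant consonant), it takes -u, giving *kupevu*.
*ijmus*: final sound = /s/, a sibilant → -e → *ijmuse*.

lao, kupevu, ijmuse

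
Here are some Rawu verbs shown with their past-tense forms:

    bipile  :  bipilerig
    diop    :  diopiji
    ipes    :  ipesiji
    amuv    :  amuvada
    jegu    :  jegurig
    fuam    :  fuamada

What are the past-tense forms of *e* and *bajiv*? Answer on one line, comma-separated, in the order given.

erig, bajivada

The pattern is voicing of the final sound: -iji when the stem ends in a voiceless consonant (*diop*, *ipes*); -ada when the stem ends in a voiced consonant (*amuv*, *fuam*); -rig when the stem ends in a vowel (*bipile*, *jegu*).
The final sound of *e* is /e/, which is a vowel, so the suffix is -rig, giving *erig*.
Since the final sound of *bajiv* is /v/ (a voiced consonant), it takes -ada, giving *bajivada*.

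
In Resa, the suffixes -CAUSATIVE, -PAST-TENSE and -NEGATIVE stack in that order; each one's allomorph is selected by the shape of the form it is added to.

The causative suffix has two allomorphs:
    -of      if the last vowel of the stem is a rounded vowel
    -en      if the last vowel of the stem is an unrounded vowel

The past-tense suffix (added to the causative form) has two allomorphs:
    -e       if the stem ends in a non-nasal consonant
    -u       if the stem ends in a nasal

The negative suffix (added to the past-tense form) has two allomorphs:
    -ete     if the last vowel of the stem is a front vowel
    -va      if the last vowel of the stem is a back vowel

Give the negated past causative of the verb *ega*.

*ega*: last vowel = /a/, an unrounded vowel → -en → *egaen*.
Since the final consonant of the causative form *egaen* is /n/ (a nasal), it takes -u, giving *egaenu*.
The last vowel of the past-tense form *egaenu* is /u/, which is a back vowel, so the negative suffix is -va, giving *egaenuva*.

egaenuva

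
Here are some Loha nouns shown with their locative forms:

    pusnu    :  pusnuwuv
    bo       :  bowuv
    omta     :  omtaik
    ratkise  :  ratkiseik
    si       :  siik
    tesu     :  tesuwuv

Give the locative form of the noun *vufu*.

Looking at the last vowel of each stem: -wuv when the last vowel of the stem is a rounded vowel (*pusnu*, *bo*, *tesu*); -ik when the last vowel of the stem is an unrounded vowel (*omta*, *ratkise*, *si*).
*vufu* — last vowel /u/ (a rounded vowel) → -wuv → *vufuwuv*.

vufuwuv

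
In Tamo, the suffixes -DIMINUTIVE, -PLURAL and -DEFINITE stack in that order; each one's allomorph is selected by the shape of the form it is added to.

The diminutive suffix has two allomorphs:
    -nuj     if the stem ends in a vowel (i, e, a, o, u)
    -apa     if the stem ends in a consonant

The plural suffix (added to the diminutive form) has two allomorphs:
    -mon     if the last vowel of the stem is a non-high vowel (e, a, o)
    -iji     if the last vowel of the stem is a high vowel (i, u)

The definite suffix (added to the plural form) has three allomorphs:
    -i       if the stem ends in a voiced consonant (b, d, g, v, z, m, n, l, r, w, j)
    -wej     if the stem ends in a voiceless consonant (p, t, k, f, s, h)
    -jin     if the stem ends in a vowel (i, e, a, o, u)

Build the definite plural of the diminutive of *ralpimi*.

ralpiminujijijin

*ralpimi* — final sound /i/ (a vowel) → -nuj → *ralpiminuj*.
The diminutive form *ralpiminuj*: last vowel = /u/, a high vowel → -iji → *ralpiminujiji*.
The plural form *ralpiminujiji*: final sound = /i/, a vowel → -jin → *ralpiminujijijin*.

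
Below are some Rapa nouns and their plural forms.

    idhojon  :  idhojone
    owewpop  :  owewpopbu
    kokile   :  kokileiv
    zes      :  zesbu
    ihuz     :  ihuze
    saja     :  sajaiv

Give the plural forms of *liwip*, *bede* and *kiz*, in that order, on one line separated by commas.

The alternation tracks the final sound of the stem — -bu when the stem ends in a voiceless consonant (*owewpop*, *zes*); -e when the stem ends in a voiced consonant (*idhojon*, *ihuz*); -iv when the stem ends in a vowel (*kokile*, *saja*).
Since the final sound of *liwip* is /p/ (a voiceless consonant), it takes -bu, giving *liwipbu*.
Since the final sound of *bede* is /e/ (a vowel), it takes -iv, giving *bedeiv*.
The final sound of *kiz* is /z/, which is a voiced consonant, so the suffix is -e, giving *kize*.

liwipbu, bedeiv, kize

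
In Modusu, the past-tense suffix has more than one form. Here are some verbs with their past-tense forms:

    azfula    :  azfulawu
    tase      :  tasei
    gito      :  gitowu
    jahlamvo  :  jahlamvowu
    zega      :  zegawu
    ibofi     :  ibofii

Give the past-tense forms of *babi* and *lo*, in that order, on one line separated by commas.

babii, lowu

The pattern is front/back vowel harmony: -i when the last vowel of the stem is a front vowel (*tase*, *ibofi*); -wu when the last vowel of the stem is a back vowel (*azfula*, *gito*, *jahlamvo*, *zega*).
*babi* — last vowel /i/ (a front vowel) → -i → *babii*.
The last vowel of *lo* is /o/, which is a back vowel, so the suffix is -wu, giving *lowu*.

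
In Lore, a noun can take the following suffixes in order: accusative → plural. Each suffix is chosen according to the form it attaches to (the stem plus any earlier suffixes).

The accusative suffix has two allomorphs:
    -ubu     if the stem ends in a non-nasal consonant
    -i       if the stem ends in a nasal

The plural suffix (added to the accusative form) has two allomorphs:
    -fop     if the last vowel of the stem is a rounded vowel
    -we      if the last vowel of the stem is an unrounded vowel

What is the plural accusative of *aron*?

*aron* — final consonant /n/ (a nasal) → -i → *aroni*.
The last vowel of the accusative form *aroni* is /i/, which is an unrounded vowel, so the plural suffix is -we, giving *aroniwe*.

aroniwe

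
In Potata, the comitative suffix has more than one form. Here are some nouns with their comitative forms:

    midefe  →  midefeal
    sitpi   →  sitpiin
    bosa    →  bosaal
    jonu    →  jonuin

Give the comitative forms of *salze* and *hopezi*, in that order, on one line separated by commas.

salzeal, hopeziin

The alternation tracks the last vowel of the stem — -in when the last vowel of the stem is a high vowel (*sitpi*, *jonu*); -al when the last vowel of the stem is a non-high vowel (*midefe*, *bosa*).
*salze* — last vowel /e/ (a non-high vowel) → -al → *salzeal*.
Since the last vowel of *hopezi* is /i/ (a high vowel), it takes -in, giving *hopeziin*.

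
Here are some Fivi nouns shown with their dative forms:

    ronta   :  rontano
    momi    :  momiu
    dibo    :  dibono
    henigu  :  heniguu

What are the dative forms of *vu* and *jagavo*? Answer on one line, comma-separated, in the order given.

vuu, jagavono

The alternation tracks the last vowel of the stem — -u when the last vowel of the stem is a high vowel (*momi*, *henigu*); -no when the last vowel of the stem is a non-high vowel (*ronta*, *dibo*).
*vu*: last vowel = /u/, a high vowel → -u → *vuu*.
*jagavo*: last vowel = /o/, a non-high vowel → -no → *jagavono*.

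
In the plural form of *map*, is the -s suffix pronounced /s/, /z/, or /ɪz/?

/s/

The stem *map* ends in a voiceless non-sibilant consonant.
The plural suffix surfaces as /ɪz/ after sibilants, /s/ after other voiceless consonants, and /z/ after other voiced sounds.
So the plural -s on *map* is pronounced /s/.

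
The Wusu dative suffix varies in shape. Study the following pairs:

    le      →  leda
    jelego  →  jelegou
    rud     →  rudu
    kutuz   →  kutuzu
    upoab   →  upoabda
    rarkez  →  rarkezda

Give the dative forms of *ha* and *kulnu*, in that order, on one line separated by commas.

hada, kulnuu

The alternation tracks the last vowel of the stem — -u when the last vowel of the stem is a rounded vowel (*jelego*, *rud*, *kutuz*); -da when the last vowel of the stem is an unrounded vowel (*le*, *upoab*, *rarkez*).
Since the last vowel of *ha* is /a/ (an unrounded vowel), it takes -da, giving *hada*.
Since the last vowel of *kulnu* is /u/ (a rounded vowel), it takes -u, giving *kulnuu*.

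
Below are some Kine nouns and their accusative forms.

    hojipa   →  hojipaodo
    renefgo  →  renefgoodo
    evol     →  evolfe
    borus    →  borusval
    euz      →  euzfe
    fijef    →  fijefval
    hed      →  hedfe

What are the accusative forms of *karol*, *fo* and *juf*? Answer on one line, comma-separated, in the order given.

The suffix is conditioned by the final sound: -val when the stem ends in a voiceless consonant (*borus*, *fijef*); -fe when the stem ends in a voiced consonant (*evol*, *euz*, *hed*); -odo when the stem ends in a vowel (*hojipa*, *renefgo*).
*karol*: final sound = /l/, a voiced consonant → -fe → *karolfe*.
*fo* — final sound /o/ (a vowel) → -odo → *foodo*.
The final sound of *juf* is /f/, which is a voiceless consonant, so the suffix is -val, giving *jufval*.

karolfe, foodo, jufval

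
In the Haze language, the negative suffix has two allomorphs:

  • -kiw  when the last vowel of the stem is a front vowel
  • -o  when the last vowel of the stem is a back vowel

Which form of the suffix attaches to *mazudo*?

-o

Since the last vowel of *mazudo* is /o/ (a back vowel), it takes -o.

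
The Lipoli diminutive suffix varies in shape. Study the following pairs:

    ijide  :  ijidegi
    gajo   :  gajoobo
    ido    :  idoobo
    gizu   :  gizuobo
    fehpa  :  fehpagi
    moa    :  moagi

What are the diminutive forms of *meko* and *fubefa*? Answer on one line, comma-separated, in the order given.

Looking at the last vowel of each stem: -obo when the last vowel of the stem is a rounded vowel (*gajo*, *ido*, *gizu*); -gi when the last vowel of the stem is an unrounded vowel (*ijide*, *fehpa*, *moa*).
The last vowel of *meko* is /o/, which is a rounded vowel, so the suffix is -obo, giving *mekoobo*.
The last vowel of *fubefa* is /a/, which is an unrounded vowel, so the suffix is -gi, giving *fubefagi*.

mekoobo, fubefagi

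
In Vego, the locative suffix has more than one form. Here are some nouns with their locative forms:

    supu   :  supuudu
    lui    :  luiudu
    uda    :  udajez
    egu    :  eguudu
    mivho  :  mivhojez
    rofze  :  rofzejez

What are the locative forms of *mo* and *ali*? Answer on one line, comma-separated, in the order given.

mojez, aliudu

The pattern is height harmony: -udu when the last vowel of the stem is a high vowel (*supu*, *lui*, *egu*); -jez when the last vowel of the stem is a non-high vowel (*uda*, *mivho*, *rofze*).
*mo*: last vowel = /o/, a non-high vowel → -jez → *mojez*.
Since the last vowel of *ali* is /i/ (a high vowel), it takes -udu, giving *aliudu*.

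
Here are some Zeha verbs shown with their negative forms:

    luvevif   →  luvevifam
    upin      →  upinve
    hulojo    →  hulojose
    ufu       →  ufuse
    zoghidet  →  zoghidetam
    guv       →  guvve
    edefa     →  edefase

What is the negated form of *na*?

The alternation tracks the final sound of the stem — -am when the stem ends in a voiceless consonant (*luvevif*, *zoghidet*); -ve when the stem ends in a voiced consonant (*upin*, *guv*); -se when the stem ends in a vowel (*hulojo*, *ufu*, *edefa*).
*na* — final sound /a/ (a vowel) → -se → *nase*.

nase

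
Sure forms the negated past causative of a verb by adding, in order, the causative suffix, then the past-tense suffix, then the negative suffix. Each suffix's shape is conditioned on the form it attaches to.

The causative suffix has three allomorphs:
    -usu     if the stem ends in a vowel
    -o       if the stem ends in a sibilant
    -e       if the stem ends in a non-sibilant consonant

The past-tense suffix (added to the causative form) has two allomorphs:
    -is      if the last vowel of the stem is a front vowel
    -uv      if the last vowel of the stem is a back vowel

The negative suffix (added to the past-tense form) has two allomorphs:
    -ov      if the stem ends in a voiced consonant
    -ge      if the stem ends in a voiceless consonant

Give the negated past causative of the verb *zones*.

Since the final sound of *zones* is /s/ (a sibilant), it takes -o, giving *zoneso*.
Since the last vowel of the causative form *zoneso* is /o/ (a back vowel), it takes -uv, giving *zonesouv*.
The past-tense form *zonesouv*: final consonant = /v/, voiced → -ov → *zonesouvov*.

zonesouvov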